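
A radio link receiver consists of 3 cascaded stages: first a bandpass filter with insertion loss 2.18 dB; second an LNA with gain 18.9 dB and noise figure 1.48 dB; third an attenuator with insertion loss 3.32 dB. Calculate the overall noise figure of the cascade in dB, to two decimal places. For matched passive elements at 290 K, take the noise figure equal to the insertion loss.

3.71 dB

Convert to linear (a loss of L dB is a gain of −L dB): F_i = 10^(NF_i/10), G_i = 10^(G_i,dB/10)
  Stage 1: F_1 = 10^(2.18/10) = 1.652, G_1 = 10^(−2.18/10) = 0.6053
  Stage 2: F_2 = 10^(1.48/10) = 1.406, G_2 = 10^(18.9/10) = 77.62
  Stage 3: F_3 = 10^(3.32/10) = 2.148, G_3 = 10^(−3.32/10) = 0.4656
Friis cascade:
  F = 1.652 + (1.406 − 1)/0.6053 + (2.148 − 1)/46.99 = 2.347
NF = 10 log₁₀(2.347) = 3.71 dB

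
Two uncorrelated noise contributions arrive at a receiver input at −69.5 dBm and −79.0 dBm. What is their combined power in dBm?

Convert to linear, add, convert back:
P₁ = 1.12×10⁻¹⁰ W, P₂ = 1.26×10⁻¹¹ W
P_tot = 1.25×10⁻¹⁰ W → 10 log₁₀(P_tot / 10⁻³) = −69.0 dBm

−69.0 dBm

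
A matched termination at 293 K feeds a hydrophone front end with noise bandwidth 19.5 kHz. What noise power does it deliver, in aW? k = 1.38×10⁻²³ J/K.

P_n = kTB = 1.38×10⁻²³ × 293 × 1.95×10⁴ = 7.88×10⁻¹⁷ W = 78.8 aW

78.8 aW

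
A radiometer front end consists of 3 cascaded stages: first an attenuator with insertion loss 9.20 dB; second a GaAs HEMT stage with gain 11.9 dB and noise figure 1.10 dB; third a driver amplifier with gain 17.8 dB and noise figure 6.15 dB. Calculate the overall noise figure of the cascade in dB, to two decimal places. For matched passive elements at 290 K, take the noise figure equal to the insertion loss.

10.93 dB

Convert to linear (a loss of L dB is a gain of −L dB): F_i = 10^(NF_i/10), G_i = 10^(G_i,dB/10)
  Stage 1: F_1 = 10^(9.20/10) = 8.318, G_1 = 10^(−9.20/10) = 0.1202
  Stage 2: F_2 = 10^(1.10/10) = 1.288, G_2 = 10^(11.9/10) = 15.49
  Stage 3: F_3 = 10^(6.15/10) = 4.121, G_3 = 10^(17.8/10) = 60.26
Friis cascade:
  F = 8.318 + (1.288 − 1)/0.1202 + (4.121 − 1)/1.862 = 12.39
NF = 10 log₁₀(12.39) = 10.93 dB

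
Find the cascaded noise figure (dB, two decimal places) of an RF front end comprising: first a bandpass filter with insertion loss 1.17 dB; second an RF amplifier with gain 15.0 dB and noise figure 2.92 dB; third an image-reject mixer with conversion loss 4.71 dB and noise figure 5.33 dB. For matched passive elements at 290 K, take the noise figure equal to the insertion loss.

Convert to linear (a loss of L dB is a gain of −L dB): F_i = 10^(NF_i/10), G_i = 10^(G_i,dB/10)
  Stage 1: F_1 = 10^(1.17/10) = 1.309, G_1 = 10^(−1.17/10) = 0.7638
  Stage 2: F_2 = 10^(2.92/10) = 1.959, G_2 = 10^(15.0/10) = 31.62
  Stage 3: F_3 = 10^(5.33/10) = 3.412, G_3 = 10^(−4.71/10) = 0.3381
Friis cascade:
  F = 1.309 + (1.959 − 1)/0.7638 + (3.412 − 1)/24.15 = 2.664
NF = 10 log₁₀(2.664) = 4.26 dB

4.26 dB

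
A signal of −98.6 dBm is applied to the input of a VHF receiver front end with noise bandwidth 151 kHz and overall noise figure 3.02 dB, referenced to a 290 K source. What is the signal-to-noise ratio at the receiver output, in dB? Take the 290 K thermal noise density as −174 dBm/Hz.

20.6 dB

Noise floor: N = −174 + 10 log₁₀(B) + NF
10 log₁₀(1.51×10⁵) = 51.79 dB
N = −174 + 51.79 + 3.02 = −119.19 dBm
SNR = P_sig − N = −98.6 − (−119.19) = 20.59 dB → 20.6 dB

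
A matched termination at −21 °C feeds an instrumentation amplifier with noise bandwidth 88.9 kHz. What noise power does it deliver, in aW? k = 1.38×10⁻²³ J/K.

309 aW

T = −21 °C + 273.15 = 252.15 K
P_n = kTB = 1.38×10⁻²³ × 252.15 × 8.89×10⁴ = 3.09×10⁻¹⁶ W = 309 aW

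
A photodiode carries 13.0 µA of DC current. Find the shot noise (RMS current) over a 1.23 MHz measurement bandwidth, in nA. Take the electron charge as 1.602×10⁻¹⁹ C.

I_n = √(2qI·B)
2qI·B = 2 × 1.602×10⁻¹⁹ × 1.30×10⁻⁵ × 1.23×10⁶ = 5.12×10⁻¹⁸ A²
I_n = √(5.12×10⁻¹⁸) = 2.26×10⁻⁹ A = 2.26 nA

2.26 nA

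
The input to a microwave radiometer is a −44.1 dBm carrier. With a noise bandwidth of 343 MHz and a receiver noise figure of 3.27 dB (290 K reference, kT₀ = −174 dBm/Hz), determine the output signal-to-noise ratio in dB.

Noise floor: N = −174 + 10 log₁₀(B) + NF
10 log₁₀(3.43×10⁸) = 85.35 dB
N = −174 + 85.35 + 3.27 = −85.38 dBm
SNR = P_sig − N = −44.1 − (−85.38) = 41.28 dB → 41.3 dB

41.3 dB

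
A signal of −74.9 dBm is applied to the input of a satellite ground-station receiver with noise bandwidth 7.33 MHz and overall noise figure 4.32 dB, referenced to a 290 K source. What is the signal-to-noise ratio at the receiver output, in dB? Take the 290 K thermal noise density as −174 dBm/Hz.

Noise floor: N = −174 + 10 log₁₀(B) + NF
10 log₁₀(7.33×10⁶) = 68.65 dB
N = −174 + 68.65 + 4.32 = −101.03 dBm
SNR = P_sig − N = −74.9 − (−101.03) = 26.13 dB → 26.1 dB

26.1 dB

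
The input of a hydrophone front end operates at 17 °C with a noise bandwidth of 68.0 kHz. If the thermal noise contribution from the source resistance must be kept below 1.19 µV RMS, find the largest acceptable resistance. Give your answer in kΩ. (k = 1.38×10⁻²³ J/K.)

1.30 kΩ

T = 17 °C + 273.15 = 290.15 K
Johnson–Nyquist: V_n = √(4kTRB) ⇒ R = V_n² / (4kTB)
4kTB = 4 × 1.38×10⁻²³ × 290.15 × 6.80×10⁴ = 1.09×10⁻¹⁵
R = (1.19×10⁻⁶)² / 1.09×10⁻¹⁵ = 1.30×10³ Ω = 1.30 kΩ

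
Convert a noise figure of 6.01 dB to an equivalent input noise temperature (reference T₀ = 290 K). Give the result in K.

867 K

F = 10^(6.01/10) = 3.99025
T_e = (F − 1)·T₀ = (3.99025 − 1) × 290 = 867 K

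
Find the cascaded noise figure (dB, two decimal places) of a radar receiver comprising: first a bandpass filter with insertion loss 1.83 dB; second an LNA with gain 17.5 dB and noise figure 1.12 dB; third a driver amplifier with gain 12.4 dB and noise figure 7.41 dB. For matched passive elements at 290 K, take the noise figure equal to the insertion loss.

3.21 dB

Convert to linear (a loss of L dB is a gain of −L dB): F_i = 10^(NF_i/10), G_i = 10^(G_i,dB/10)
  Stage 1: F_1 = 10^(1.83/10) = 1.524, G_1 = 10^(−1.83/10) = 0.6561
  Stage 2: F_2 = 10^(1.12/10) = 1.294, G_2 = 10^(17.5/10) = 56.23
  Stage 3: F_3 = 10^(7.41/10) = 5.508, G_3 = 10^(12.4/10) = 17.38
Friis cascade:
  F = 1.524 + (1.294 − 1)/0.6561 + (5.508 − 1)/36.90 = 2.095
NF = 10 log₁₀(2.095) = 3.21 dB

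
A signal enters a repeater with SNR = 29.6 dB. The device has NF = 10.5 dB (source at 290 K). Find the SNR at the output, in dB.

By definition F = SNR_in/SNR_out, so in dB: SNR_out = SNR_in − NF
SNR_out = 29.6 − 10.5 = 19.1 dB

19.1 dB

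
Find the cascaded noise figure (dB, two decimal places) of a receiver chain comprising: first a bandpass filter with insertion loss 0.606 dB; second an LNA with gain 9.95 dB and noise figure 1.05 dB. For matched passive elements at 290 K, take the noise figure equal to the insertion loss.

1.66 dB

Convert to linear (a loss of L dB is a gain of −L dB): F_i = 10^(NF_i/10), G_i = 10^(G_i,dB/10)
  Stage 1: F_1 = 10^(0.606/10) = 1.150, G_1 = 10^(−0.606/10) = 0.8698
  Stage 2: F_2 = 10^(1.05/10) = 1.274, G_2 = 10^(9.95/10) = 9.886
Friis cascade:
  F = 1.150 + (1.274 − 1)/0.8698 = 1.464
NF = 10 log₁₀(1.464) = 1.66 dB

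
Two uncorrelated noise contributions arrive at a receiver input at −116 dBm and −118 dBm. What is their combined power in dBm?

−113.9 dBm

Convert to linear, add, convert back:
P₁ = 2.51×10⁻¹⁵ W, P₂ = 1.58×10⁻¹⁵ W
P_tot = 4.10×10⁻¹⁵ W → 10 log₁₀(P_tot / 10⁻³) = −113.9 dBm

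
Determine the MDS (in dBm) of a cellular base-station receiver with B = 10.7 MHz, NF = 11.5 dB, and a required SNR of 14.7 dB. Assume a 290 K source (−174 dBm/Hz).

Sensitivity = −174 + 10 log₁₀(B) + NF + SNR_min
= −174 + 70.29 + 11.5 + 14.7
= −77.51 dBm → −77.5 dBm

−77.5 dBm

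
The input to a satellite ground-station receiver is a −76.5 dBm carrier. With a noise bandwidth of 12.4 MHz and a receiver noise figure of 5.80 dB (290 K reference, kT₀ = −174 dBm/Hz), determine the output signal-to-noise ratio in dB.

20.8 dB

Noise floor: N = −174 + 10 log₁₀(B) + NF
10 log₁₀(1.24×10⁷) = 70.93 dB
N = −174 + 70.93 + 5.80 = −97.27 dBm
SNR = P_sig − N = −76.5 − (−97.27) = 20.77 dB → 20.8 dB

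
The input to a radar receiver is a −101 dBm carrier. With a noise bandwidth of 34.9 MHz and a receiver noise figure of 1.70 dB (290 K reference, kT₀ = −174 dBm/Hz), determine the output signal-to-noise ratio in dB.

−4.1 dB

Noise floor: N = −174 + 10 log₁₀(B) + NF
10 log₁₀(3.49×10⁷) = 75.43 dB
N = −174 + 75.43 + 1.70 = −96.87 dBm
SNR = P_sig − N = −101 − (−96.87) = −4.13 dB → −4.1 dB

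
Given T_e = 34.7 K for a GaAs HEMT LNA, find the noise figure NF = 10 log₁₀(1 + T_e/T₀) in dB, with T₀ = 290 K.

0.491 dB

F = 1 + T_e/T₀ = 1 + 34.7/290 = 1.11966
NF = 10 log₁₀(1.11966) = 0.491 dB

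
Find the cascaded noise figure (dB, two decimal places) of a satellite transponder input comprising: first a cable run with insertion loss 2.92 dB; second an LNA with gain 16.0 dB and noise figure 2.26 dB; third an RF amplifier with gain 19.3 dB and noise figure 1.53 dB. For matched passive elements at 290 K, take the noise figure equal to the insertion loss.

Convert to linear (a loss of L dB is a gain of −L dB): F_i = 10^(NF_i/10), G_i = 10^(G_i,dB/10)
  Stage 1: F_1 = 10^(2.92/10) = 1.959, G_1 = 10^(−2.92/10) = 0.5105
  Stage 2: F_2 = 10^(2.26/10) = 1.683, G_2 = 10^(16.0/10) = 39.81
  Stage 3: F_3 = 10^(1.53/10) = 1.422, G_3 = 10^(19.3/10) = 85.11
Friis cascade:
  F = 1.959 + (1.683 − 1)/0.5105 + (1.422 − 1)/20.32 = 3.317
NF = 10 log₁₀(3.317) = 5.21 dB

5.21 dB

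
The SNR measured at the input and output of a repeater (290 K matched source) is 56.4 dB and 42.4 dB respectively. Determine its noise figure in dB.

NF (dB) = SNR_in(dB) − SNR_out(dB) when the source is at T₀
NF = 56.4 − 42.4 = 14.0 dB

14.0 dB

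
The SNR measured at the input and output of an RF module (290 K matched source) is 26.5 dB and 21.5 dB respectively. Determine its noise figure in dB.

5.0 dB

NF (dB) = SNR_in(dB) − SNR_out(dB) when the source is at T₀
NF = 26.5 − 21.5 = 5.0 dB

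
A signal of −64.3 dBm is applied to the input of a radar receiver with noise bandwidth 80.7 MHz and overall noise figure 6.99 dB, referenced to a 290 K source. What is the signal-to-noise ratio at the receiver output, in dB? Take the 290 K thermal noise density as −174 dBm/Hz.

23.6 dB

Noise floor: N = −174 + 10 log₁₀(B) + NF
10 log₁₀(8.07×10⁷) = 79.07 dB
N = −174 + 79.07 + 6.99 = −87.94 dBm
SNR = P_sig − N = −64.3 − (−87.94) = 23.64 dB → 23.6 dB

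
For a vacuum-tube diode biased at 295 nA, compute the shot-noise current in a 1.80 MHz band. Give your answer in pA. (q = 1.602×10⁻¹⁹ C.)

I_n = √(2qI·B)
2qI·B = 2 × 1.602×10⁻¹⁹ × 2.95×10⁻⁷ × 1.80×10⁶ = 1.70×10⁻¹⁹ A²
I_n = √(1.70×10⁻¹⁹) = 4.12×10⁻¹⁰ A = 412 pA

412 pA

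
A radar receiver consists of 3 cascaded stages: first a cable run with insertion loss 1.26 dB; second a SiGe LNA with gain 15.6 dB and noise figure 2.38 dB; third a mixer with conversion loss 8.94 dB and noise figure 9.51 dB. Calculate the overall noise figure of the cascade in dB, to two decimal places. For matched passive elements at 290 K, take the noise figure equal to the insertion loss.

4.16 dB

Convert to linear (a loss of L dB is a gain of −L dB): F_i = 10^(NF_i/10), G_i = 10^(G_i,dB/10)
  Stage 1: F_1 = 10^(1.26/10) = 1.337, G_1 = 10^(−1.26/10) = 0.7482
  Stage 2: F_2 = 10^(2.38/10) = 1.730, G_2 = 10^(15.6/10) = 36.31
  Stage 3: F_3 = 10^(9.51/10) = 8.933, G_3 = 10^(−8.94/10) = 0.1276
Friis cascade:
  F = 1.337 + (1.730 − 1)/0.7482 + (8.933 − 1)/27.16 = 2.604
NF = 10 log₁₀(2.604) = 4.16 dB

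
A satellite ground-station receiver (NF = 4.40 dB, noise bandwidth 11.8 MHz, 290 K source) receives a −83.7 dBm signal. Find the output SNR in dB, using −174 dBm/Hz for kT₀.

15.2 dB

Noise floor: N = −174 + 10 log₁₀(B) + NF
10 log₁₀(1.18×10⁷) = 70.72 dB
N = −174 + 70.72 + 4.40 = −98.88 dBm
SNR = P_sig − N = −83.7 − (−98.88) = 15.18 dB → 15.2 dB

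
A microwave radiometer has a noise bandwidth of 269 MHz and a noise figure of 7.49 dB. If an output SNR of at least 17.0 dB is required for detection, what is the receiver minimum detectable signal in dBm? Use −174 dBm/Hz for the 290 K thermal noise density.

Sensitivity = −174 + 10 log₁₀(B) + NF + SNR_min
= −174 + 84.3 + 7.49 + 17.0
= −65.21 dBm → −65.2 dBm

−65.2 dBm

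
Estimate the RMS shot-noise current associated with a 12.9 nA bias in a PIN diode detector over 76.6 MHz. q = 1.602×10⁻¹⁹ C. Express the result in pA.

I_n = √(2qI·B)
2qI·B = 2 × 1.602×10⁻¹⁹ × 1.29×10⁻⁸ × 7.66×10⁷ = 3.17×10⁻¹⁹ A²
I_n = √(3.17×10⁻¹⁹) = 5.63×10⁻¹⁰ A = 563 pA

563 pA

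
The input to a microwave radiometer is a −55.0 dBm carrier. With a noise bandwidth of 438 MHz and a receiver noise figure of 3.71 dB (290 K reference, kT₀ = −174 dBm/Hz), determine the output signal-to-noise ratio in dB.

Noise floor: N = −174 + 10 log₁₀(B) + NF
10 log₁₀(4.38×10⁸) = 86.41 dB
N = −174 + 86.41 + 3.71 = −83.88 dBm
SNR = P_sig − N = −55.0 − (−83.88) = 28.88 dB → 28.9 dB

28.9 dB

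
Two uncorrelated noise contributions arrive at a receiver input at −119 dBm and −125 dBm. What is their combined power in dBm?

−118.0 dBm

Convert to linear, add, convert back:
P₁ = 1.26×10⁻¹⁵ W, P₂ = 3.16×10⁻¹⁶ W
P_tot = 1.58×10⁻¹⁵ W → 10 log₁₀(P_tot / 10⁻³) = −118.0 dBm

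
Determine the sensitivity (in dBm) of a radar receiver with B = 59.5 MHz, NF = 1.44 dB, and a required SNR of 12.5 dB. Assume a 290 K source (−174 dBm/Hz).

−82.3 dBm

Sensitivity = −174 + 10 log₁₀(B) + NF + SNR_min
= −174 + 77.75 + 1.44 + 12.5
= −82.31 dBm → −82.3 dBm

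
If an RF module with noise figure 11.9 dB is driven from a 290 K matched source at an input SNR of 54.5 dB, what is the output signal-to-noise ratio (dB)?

By definition F = SNR_in/SNR_out, so in dB: SNR_out = SNR_in − NF
SNR_out = 54.5 − 11.9 = 42.6 dB

42.6 dB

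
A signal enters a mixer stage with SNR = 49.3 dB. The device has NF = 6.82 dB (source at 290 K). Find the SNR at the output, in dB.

42.48 dB

By definition F = SNR_in/SNR_out, so in dB: SNR_out = SNR_in − NF
SNR_out = 49.3 − 6.82 = 42.48 dB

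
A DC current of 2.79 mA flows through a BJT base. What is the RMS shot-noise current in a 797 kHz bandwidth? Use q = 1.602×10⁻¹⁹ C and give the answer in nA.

I_n = √(2qI·B)
2qI·B = 2 × 1.602×10⁻¹⁹ × 2.79×10⁻³ × 7.97×10⁵ = 7.12×10⁻¹⁶ A²
I_n = √(7.12×10⁻¹⁶) = 2.67×10⁻⁸ A = 26.7 nA

26.7 nA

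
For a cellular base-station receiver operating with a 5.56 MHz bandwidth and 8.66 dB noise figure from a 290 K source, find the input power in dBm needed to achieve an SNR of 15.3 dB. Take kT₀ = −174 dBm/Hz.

−82.6 dBm

Sensitivity = −174 + 10 log₁₀(B) + NF + SNR_min
= −174 + 67.45 + 8.66 + 15.3
= −82.59 dBm → −82.6 dBm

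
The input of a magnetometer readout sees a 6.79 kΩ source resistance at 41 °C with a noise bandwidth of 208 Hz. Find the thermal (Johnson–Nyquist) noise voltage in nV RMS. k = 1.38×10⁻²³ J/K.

T = 41 °C + 273.15 = 314.15 K
V_n = √(4kTRB)
4kTRB = 4 × 1.38×10⁻²³ × 314.15 × 6.79×10³ × 2.08×10² = 2.45×10⁻¹⁴ V²
V_n = √(2.45×10⁻¹⁴) = 1.56×10⁻⁷ V = 156 nV

156 nV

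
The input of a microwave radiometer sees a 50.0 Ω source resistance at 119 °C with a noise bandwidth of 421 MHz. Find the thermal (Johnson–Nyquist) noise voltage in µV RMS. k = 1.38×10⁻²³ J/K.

T = 119 °C + 273.15 = 392.15 K
V_n = √(4kTRB)
4kTRB = 4 × 1.38×10⁻²³ × 392.15 × 5.00×10¹ × 4.21×10⁸ = 4.56×10⁻¹⁰ V²
V_n = √(4.56×10⁻¹⁰) = 2.13×10⁻⁵ V = 21.3 µV

21.3 µV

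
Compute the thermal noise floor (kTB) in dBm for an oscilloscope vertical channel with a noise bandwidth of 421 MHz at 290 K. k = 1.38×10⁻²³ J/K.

−87.7 dBm

P_n = kTB = 1.38×10⁻²³ × 290 × 4.21×10⁸ = 1.68×10⁻¹² W
In dBm: 10 log₁₀(1.68×10⁻¹² / 10⁻³) = −87.7 dBm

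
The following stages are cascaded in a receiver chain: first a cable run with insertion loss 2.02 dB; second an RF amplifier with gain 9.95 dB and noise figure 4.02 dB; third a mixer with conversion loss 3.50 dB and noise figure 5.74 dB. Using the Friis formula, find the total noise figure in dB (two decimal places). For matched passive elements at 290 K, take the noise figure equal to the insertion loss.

6.49 dB

Convert to linear (a loss of L dB is a gain of −L dB): F_i = 10^(NF_i/10), G_i = 10^(G_i,dB/10)
  Stage 1: F_1 = 10^(2.02/10) = 1.592, G_1 = 10^(−2.02/10) = 0.6281
  Stage 2: F_2 = 10^(4.02/10) = 2.523, G_2 = 10^(9.95/10) = 9.886
  Stage 3: F_3 = 10^(5.74/10) = 3.750, G_3 = 10^(−3.50/10) = 0.4467
Friis cascade:
  F = 1.592 + (2.523 − 1)/0.6281 + (3.750 − 1)/6.209 = 4.461
NF = 10 log₁₀(4.461) = 6.49 dB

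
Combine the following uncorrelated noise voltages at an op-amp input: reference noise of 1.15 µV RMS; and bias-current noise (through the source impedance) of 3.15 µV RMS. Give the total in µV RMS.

3.35 µV

Uncorrelated sources add in power (mean-square): V_tot = √(ΣV_i²)
V_tot = √[(1.15×10⁻⁶)² + (3.15×10⁻⁶)²] = 3.35×10⁻⁶ V = 3.35 µV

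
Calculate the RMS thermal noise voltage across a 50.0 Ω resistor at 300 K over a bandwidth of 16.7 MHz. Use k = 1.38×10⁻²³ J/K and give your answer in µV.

3.72 µV

V_n = √(4kTRB)
4kTRB = 4 × 1.38×10⁻²³ × 300 × 5.00×10¹ × 1.67×10⁷ = 1.38×10⁻¹¹ V²
V_n = √(1.38×10⁻¹¹) = 3.72×10⁻⁶ V = 3.72 µV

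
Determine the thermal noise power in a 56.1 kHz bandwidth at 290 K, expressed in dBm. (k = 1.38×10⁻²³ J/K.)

−126.5 dBm

P_n = kTB = 1.38×10⁻²³ × 290 × 5.61×10⁴ = 2.25×10⁻¹⁶ W
In dBm: 10 log₁₀(2.25×10⁻¹⁶ / 10⁻³) = −126.5 dBm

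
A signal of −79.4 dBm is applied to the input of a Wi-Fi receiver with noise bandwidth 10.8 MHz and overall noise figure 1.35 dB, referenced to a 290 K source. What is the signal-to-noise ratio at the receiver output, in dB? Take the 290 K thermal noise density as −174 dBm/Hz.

Noise floor: N = −174 + 10 log₁₀(B) + NF
10 log₁₀(1.08×10⁷) = 70.33 dB
N = −174 + 70.33 + 1.35 = −102.32 dBm
SNR = P_sig − N = −79.4 − (−102.32) = 22.92 dB → 22.9 dB

22.9 dB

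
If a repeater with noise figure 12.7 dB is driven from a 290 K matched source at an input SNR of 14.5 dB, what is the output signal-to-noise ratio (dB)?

By definition F = SNR_in/SNR_out, so in dB: SNR_out = SNR_in − NF
SNR_out = 14.5 − 12.7 = 1.8 dB

1.8 dB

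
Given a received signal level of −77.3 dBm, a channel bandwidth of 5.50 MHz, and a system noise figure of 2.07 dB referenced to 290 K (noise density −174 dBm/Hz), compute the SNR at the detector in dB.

Noise floor: N = −174 + 10 log₁₀(B) + NF
10 log₁₀(5.50×10⁶) = 67.4 dB
N = −174 + 67.4 + 2.07 = −104.53 dBm
SNR = P_sig − N = −77.3 − (−104.53) = 27.23 dB → 27.2 dB

27.2 dB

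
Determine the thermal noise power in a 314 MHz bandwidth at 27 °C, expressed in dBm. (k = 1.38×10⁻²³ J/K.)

−88.9 dBm

T = 27 °C + 273.15 = 300.15 K
P_n = kTB = 1.38×10⁻²³ × 300.15 × 3.14×10⁸ = 1.30×10⁻¹² W
In dBm: 10 log₁₀(1.30×10⁻¹² / 10⁻³) = −88.9 dBm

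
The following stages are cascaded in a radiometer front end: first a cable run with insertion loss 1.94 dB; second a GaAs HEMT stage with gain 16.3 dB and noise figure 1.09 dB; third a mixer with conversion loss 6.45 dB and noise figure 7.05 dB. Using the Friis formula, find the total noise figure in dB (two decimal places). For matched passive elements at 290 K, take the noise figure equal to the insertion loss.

3.34 dB

Convert to linear (a loss of L dB is a gain of −L dB): F_i = 10^(NF_i/10), G_i = 10^(G_i,dB/10)
  Stage 1: F_1 = 10^(1.94/10) = 1.563, G_1 = 10^(−1.94/10) = 0.6397
  Stage 2: F_2 = 10^(1.09/10) = 1.285, G_2 = 10^(16.3/10) = 42.66
  Stage 3: F_3 = 10^(7.05/10) = 5.070, G_3 = 10^(−6.45/10) = 0.2265
Friis cascade:
  F = 1.563 + (1.285 − 1)/0.6397 + (5.070 − 1)/27.29 = 2.158
NF = 10 log₁₀(2.158) = 3.34 dB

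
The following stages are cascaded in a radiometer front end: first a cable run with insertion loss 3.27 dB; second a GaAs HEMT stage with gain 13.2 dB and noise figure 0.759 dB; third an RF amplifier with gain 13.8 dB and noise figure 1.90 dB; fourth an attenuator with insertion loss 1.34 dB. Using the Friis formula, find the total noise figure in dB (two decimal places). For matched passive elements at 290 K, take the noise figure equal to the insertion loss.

Convert to linear (a loss of L dB is a gain of −L dB): F_i = 10^(NF_i/10), G_i = 10^(G_i,dB/10)
  Stage 1: F_1 = 10^(3.27/10) = 2.123, G_1 = 10^(−3.27/10) = 0.4710
  Stage 2: F_2 = 10^(0.759/10) = 1.191, G_2 = 10^(13.2/10) = 20.89
  Stage 3: F_3 = 10^(1.90/10) = 1.549, G_3 = 10^(13.8/10) = 23.99
  Stage 4: F_4 = 10^(1.34/10) = 1.361, G_4 = 10^(−1.34/10) = 0.7345
Friis cascade:
  F = 2.123 + (1.191 − 1)/0.4710 + (1.549 − 1)/9.840 + (1.361 − 1)/236.0 = 2.586
NF = 10 log₁₀(2.586) = 4.13 dB

4.13 dB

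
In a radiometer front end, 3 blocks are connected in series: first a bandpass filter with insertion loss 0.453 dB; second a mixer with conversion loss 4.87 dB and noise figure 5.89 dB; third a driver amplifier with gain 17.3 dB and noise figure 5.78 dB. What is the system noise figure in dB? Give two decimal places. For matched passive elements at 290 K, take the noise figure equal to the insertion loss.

Convert to linear (a loss of L dB is a gain of −L dB): F_i = 10^(NF_i/10), G_i = 10^(G_i,dB/10)
  Stage 1: F_1 = 10^(0.453/10) = 1.110, G_1 = 10^(−0.453/10) = 0.9009
  Stage 2: F_2 = 10^(5.89/10) = 3.882, G_2 = 10^(−4.87/10) = 0.3258
  Stage 3: F_3 = 10^(5.78/10) = 3.784, G_3 = 10^(17.3/10) = 53.70
Friis cascade:
  F = 1.110 + (3.882 − 1)/0.9009 + (3.784 − 1)/0.2936 = 13.79
NF = 10 log₁₀(13.79) = 11.40 dB

11.40 dB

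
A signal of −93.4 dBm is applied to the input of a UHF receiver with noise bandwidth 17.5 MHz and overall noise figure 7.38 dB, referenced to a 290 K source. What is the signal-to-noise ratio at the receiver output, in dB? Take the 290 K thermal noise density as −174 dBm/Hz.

0.8 dB

Noise floor: N = −174 + 10 log₁₀(B) + NF
10 log₁₀(1.75×10⁷) = 72.43 dB
N = −174 + 72.43 + 7.38 = −94.19 dBm
SNR = P_sig − N = −93.4 − (−94.19) = 0.79 dB → 0.8 dB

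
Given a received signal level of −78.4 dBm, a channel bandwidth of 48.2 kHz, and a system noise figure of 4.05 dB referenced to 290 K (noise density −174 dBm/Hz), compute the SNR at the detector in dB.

44.7 dB

Noise floor: N = −174 + 10 log₁₀(B) + NF
10 log₁₀(4.82×10⁴) = 46.83 dB
N = −174 + 46.83 + 4.05 = −123.12 dBm
SNR = P_sig − N = −78.4 − (−123.12) = 44.72 dB → 44.7 dB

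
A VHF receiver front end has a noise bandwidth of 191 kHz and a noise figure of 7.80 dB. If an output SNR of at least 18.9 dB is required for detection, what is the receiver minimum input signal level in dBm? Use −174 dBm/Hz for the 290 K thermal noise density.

−94.5 dBm

Sensitivity = −174 + 10 log₁₀(B) + NF + SNR_min
= −174 + 52.81 + 7.80 + 18.9
= −94.49 dBm → −94.5 dBm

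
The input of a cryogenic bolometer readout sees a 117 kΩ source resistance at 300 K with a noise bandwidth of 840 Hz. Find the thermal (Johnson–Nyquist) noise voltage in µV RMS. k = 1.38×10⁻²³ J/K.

1.28 µV

V_n = √(4kTRB)
4kTRB = 4 × 1.38×10⁻²³ × 300 × 1.17×10⁵ × 8.40×10² = 1.63×10⁻¹² V²
V_n = √(1.63×10⁻¹²) = 1.28×10⁻⁶ V = 1.28 µV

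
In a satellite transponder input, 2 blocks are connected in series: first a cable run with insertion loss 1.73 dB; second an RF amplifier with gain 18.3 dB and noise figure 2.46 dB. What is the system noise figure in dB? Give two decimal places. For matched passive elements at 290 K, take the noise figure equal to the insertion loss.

Convert to linear (a loss of L dB is a gain of −L dB): F_i = 10^(NF_i/10), G_i = 10^(G_i,dB/10)
  Stage 1: F_1 = 10^(1.73/10) = 1.489, G_1 = 10^(−1.73/10) = 0.6714
  Stage 2: F_2 = 10^(2.46/10) = 1.762, G_2 = 10^(18.3/10) = 67.61
Friis cascade:
  F = 1.489 + (1.762 − 1)/0.6714 = 2.624
NF = 10 log₁₀(2.624) = 4.19 dB

4.19 dB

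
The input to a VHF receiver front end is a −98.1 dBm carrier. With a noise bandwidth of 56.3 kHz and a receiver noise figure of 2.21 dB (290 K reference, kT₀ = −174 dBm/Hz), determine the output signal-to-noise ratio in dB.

Noise floor: N = −174 + 10 log₁₀(B) + NF
10 log₁₀(5.63×10⁴) = 47.51 dB
N = −174 + 47.51 + 2.21 = −124.28 dBm
SNR = P_sig − N = −98.1 − (−124.28) = 26.18 dB → 26.2 dB

26.2 dB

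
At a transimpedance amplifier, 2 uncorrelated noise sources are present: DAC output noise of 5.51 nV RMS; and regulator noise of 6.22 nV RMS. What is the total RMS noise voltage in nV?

8.31 nV

Uncorrelated sources add in power (mean-square): V_tot = √(ΣV_i²)
V_tot = √[(5.51×10⁻⁹)² + (6.22×10⁻⁹)²] = 8.31×10⁻⁹ V = 8.31 nV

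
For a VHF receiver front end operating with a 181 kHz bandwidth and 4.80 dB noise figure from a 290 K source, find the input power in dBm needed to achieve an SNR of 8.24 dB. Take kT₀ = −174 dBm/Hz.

Sensitivity = −174 + 10 log₁₀(B) + NF + SNR_min
= −174 + 52.58 + 4.80 + 8.24
= −108.38 dBm → −108.4 dBm

−108.4 dBm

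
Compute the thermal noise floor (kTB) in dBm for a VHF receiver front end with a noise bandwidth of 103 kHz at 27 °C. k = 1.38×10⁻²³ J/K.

T = 27 °C + 273.15 = 300.15 K
P_n = kTB = 1.38×10⁻²³ × 300.15 × 1.03×10⁵ = 4.27×10⁻¹⁶ W
In dBm: 10 log₁₀(4.27×10⁻¹⁶ / 10⁻³) = −123.7 dBm

−123.7 dBm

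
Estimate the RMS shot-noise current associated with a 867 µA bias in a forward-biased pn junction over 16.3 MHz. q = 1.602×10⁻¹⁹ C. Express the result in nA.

67.3 nA

I_n = √(2qI·B)
2qI·B = 2 × 1.602×10⁻¹⁹ × 8.67×10⁻⁴ × 1.63×10⁷ = 4.53×10⁻¹⁵ A²
I_n = √(4.53×10⁻¹⁵) = 6.73×10⁻⁸ A = 67.3 nA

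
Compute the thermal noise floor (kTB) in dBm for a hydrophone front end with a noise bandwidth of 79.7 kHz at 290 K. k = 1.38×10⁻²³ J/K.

−125.0 dBm

P_n = kTB = 1.38×10⁻²³ × 290 × 7.97×10⁴ = 3.19×10⁻¹⁶ W
In dBm: 10 log₁₀(3.19×10⁻¹⁶ / 10⁻³) = −125.0 dBm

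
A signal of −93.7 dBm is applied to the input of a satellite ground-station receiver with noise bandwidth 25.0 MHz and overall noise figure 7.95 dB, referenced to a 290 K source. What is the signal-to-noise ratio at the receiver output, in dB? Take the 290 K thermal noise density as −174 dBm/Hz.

−1.6 dB

Noise floor: N = −174 + 10 log₁₀(B) + NF
10 log₁₀(2.50×10⁷) = 73.98 dB
N = −174 + 73.98 + 7.95 = −92.07 dBm
SNR = P_sig − N = −93.7 − (−92.07) = −1.63 dB → −1.6 dB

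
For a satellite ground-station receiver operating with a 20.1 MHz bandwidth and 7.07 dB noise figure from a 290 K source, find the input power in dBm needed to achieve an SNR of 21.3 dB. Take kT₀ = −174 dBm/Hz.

−72.6 dBm

Sensitivity = −174 + 10 log₁₀(B) + NF + SNR_min
= −174 + 73.03 + 7.07 + 21.3
= −72.60 dBm → −72.6 dBm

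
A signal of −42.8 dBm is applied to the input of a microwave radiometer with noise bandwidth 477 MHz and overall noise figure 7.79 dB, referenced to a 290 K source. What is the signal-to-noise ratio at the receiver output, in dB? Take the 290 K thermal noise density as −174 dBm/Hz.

36.6 dB

Noise floor: N = −174 + 10 log₁₀(B) + NF
10 log₁₀(4.77×10⁸) = 86.79 dB
N = −174 + 86.79 + 7.79 = −79.42 dBm
SNR = P_sig − N = −42.8 − (−79.42) = 36.62 dB → 36.6 dB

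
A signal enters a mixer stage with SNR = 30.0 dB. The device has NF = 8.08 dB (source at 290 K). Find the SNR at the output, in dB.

21.92 dB

By definition F = SNR_in/SNR_out, so in dB: SNR_out = SNR_in − NF
SNR_out = 30.0 − 8.08 = 21.92 dB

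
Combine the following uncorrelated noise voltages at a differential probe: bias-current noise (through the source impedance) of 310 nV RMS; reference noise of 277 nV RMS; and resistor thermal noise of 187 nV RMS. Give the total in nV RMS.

456 nV

Uncorrelated sources add in power (mean-square): V_tot = √(ΣV_i²)
V_tot = √[(3.10×10⁻⁷)² + (2.77×10⁻⁷)² + (1.87×10⁻⁷)²] = 4.56×10⁻⁷ V = 456 nV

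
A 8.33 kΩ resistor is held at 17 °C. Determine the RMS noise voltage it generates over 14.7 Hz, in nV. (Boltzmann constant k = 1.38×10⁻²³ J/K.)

T = 17 °C + 273.15 = 290.15 K
V_n = √(4kTRB)
4kTRB = 4 × 1.38×10⁻²³ × 290.15 × 8.33×10³ × 1.47×10¹ = 1.96×10⁻¹⁵ V²
V_n = √(1.96×10⁻¹⁵) = 4.43×10⁻⁸ V = 44.3 nV

44.3 nV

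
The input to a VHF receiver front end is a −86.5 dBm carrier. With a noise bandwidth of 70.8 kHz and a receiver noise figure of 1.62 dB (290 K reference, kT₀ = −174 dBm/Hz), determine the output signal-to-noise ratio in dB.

37.4 dB

Noise floor: N = −174 + 10 log₁₀(B) + NF
10 log₁₀(7.08×10⁴) = 48.5 dB
N = −174 + 48.5 + 1.62 = −123.88 dBm
SNR = P_sig − N = −86.5 − (−123.88) = 37.38 dB → 37.4 dB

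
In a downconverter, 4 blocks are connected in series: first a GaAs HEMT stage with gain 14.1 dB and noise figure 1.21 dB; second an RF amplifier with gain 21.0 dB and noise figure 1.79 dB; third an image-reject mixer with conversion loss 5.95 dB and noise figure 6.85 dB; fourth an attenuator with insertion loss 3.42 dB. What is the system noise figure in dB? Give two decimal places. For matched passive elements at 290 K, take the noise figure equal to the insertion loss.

1.28 dB

Convert to linear (a loss of L dB is a gain of −L dB): F_i = 10^(NF_i/10), G_i = 10^(G_i,dB/10)
  Stage 1: F_1 = 10^(1.21/10) = 1.321, G_1 = 10^(14.1/10) = 25.70
  Stage 2: F_2 = 10^(1.79/10) = 1.510, G_2 = 10^(21.0/10) = 125.9
  Stage 3: F_3 = 10^(6.85/10) = 4.842, G_3 = 10^(−5.95/10) = 0.2541
  Stage 4: F_4 = 10^(3.42/10) = 2.198, G_4 = 10^(−3.42/10) = 0.4550
Friis cascade:
  F = 1.321 + (1.510 − 1)/25.70 + (4.842 − 1)/3236 + (2.198 − 1)/822.2 = 1.344
NF = 10 log₁₀(1.344) = 1.28 dB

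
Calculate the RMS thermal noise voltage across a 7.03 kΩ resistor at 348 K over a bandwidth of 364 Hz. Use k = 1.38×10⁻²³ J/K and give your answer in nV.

222 nV

V_n = √(4kTRB)
4kTRB = 4 × 1.38×10⁻²³ × 348 × 7.03×10³ × 3.64×10² = 4.92×10⁻¹⁴ V²
V_n = √(4.92×10⁻¹⁴) = 2.22×10⁻⁷ V = 222 nV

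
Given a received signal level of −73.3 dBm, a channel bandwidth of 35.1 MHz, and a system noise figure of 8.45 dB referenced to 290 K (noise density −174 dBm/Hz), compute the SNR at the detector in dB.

Noise floor: N = −174 + 10 log₁₀(B) + NF
10 log₁₀(3.51×10⁷) = 75.45 dB
N = −174 + 75.45 + 8.45 = −90.10 dBm
SNR = P_sig − N = −73.3 − (−90.10) = 16.80 dB → 16.8 dB

16.8 dB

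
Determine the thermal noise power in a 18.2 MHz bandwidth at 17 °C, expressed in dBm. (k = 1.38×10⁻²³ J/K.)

−101.4 dBm

T = 17 °C + 273.15 = 290.15 K
P_n = kTB = 1.38×10⁻²³ × 290.15 × 1.82×10⁷ = 7.29×10⁻¹⁴ W
In dBm: 10 log₁₀(7.29×10⁻¹⁴ / 10⁻³) = −101.4 dBm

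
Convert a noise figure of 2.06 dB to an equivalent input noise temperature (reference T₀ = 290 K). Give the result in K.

176 K

F = 10^(2.06/10) = 1.60694
T_e = (F − 1)·T₀ = (1.60694 − 1) × 290 = 176 K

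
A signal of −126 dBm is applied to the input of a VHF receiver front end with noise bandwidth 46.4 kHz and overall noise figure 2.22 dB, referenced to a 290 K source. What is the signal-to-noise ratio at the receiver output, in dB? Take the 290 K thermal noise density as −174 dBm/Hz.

Noise floor: N = −174 + 10 log₁₀(B) + NF
10 log₁₀(4.64×10⁴) = 46.67 dB
N = −174 + 46.67 + 2.22 = −125.11 dBm
SNR = P_sig − N = −126 − (−125.11) = −0.89 dB → −0.9 dB

−0.9 dB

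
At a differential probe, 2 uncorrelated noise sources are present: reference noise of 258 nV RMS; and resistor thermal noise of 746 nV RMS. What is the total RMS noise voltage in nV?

789 nV

Uncorrelated sources add in power (mean-square): V_tot = √(ΣV_i²)
V_tot = √[(2.58×10⁻⁷)² + (7.46×10⁻⁷)²] = 7.89×10⁻⁷ V = 789 nV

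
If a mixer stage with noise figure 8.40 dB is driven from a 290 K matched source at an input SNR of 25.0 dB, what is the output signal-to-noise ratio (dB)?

By definition F = SNR_in/SNR_out, so in dB: SNR_out = SNR_in − NF
SNR_out = 25.0 − 8.40 = 16.60 dB

16.60 dB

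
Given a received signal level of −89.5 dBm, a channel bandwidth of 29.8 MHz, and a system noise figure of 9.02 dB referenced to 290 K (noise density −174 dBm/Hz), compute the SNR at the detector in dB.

Noise floor: N = −174 + 10 log₁₀(B) + NF
10 log₁₀(2.98×10⁷) = 74.74 dB
N = −174 + 74.74 + 9.02 = −90.24 dBm
SNR = P_sig − N = −89.5 − (−90.24) = 0.74 dB → 0.7 dB

0.7 dB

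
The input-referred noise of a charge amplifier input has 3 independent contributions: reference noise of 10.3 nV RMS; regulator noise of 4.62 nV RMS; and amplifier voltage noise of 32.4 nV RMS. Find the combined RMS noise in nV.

34.3 nV

Uncorrelated sources add in power (mean-square): V_tot = √(ΣV_i²)
V_tot = √[(1.03×10⁻⁸)² + (4.62×10⁻⁹)² + (3.24×10⁻⁸)²] = 3.43×10⁻⁸ V = 34.3 nV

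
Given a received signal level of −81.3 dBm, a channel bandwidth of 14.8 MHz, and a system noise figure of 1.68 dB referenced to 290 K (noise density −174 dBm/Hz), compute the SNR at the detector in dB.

19.3 dB

Noise floor: N = −174 + 10 log₁₀(B) + NF
10 log₁₀(1.48×10⁷) = 71.7 dB
N = −174 + 71.7 + 1.68 = −100.62 dBm
SNR = P_sig − N = −81.3 − (−100.62) = 19.32 dB → 19.3 dB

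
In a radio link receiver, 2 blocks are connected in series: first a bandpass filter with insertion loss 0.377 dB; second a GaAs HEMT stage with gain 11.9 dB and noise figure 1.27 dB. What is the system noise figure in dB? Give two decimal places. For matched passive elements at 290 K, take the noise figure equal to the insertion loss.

Convert to linear (a loss of L dB is a gain of −L dB): F_i = 10^(NF_i/10), G_i = 10^(G_i,dB/10)
  Stage 1: F_1 = 10^(0.377/10) = 1.091, G_1 = 10^(−0.377/10) = 0.9169
  Stage 2: F_2 = 10^(1.27/10) = 1.340, G_2 = 10^(11.9/10) = 15.49
Friis cascade:
  F = 1.091 + (1.340 − 1)/0.9169 = 1.461
NF = 10 log₁₀(1.461) = 1.65 dB

1.65 dB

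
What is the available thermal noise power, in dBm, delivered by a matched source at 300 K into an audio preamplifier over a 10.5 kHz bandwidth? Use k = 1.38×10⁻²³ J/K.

P_n = kTB = 1.38×10⁻²³ × 300 × 1.05×10⁴ = 4.35×10⁻¹⁷ W
In dBm: 10 log₁₀(4.35×10⁻¹⁷ / 10⁻³) = −133.6 dBm

−133.6 dBm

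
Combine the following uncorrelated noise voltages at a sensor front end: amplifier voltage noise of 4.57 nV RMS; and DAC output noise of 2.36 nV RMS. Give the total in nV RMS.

5.14 nV

Uncorrelated sources add in power (mean-square): V_tot = √(ΣV_i²)
V_tot = √[(4.57×10⁻⁹)² + (2.36×10⁻⁹)²] = 5.14×10⁻⁹ V = 5.14 nV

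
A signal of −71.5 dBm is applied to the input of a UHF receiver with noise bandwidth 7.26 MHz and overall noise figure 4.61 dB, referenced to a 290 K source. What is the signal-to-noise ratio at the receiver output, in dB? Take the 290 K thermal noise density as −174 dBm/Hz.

Noise floor: N = −174 + 10 log₁₀(B) + NF
10 log₁₀(7.26×10⁶) = 68.61 dB
N = −174 + 68.61 + 4.61 = −100.78 dBm
SNR = P_sig − N = −71.5 − (−100.78) = 29.28 dB → 29.3 dB

29.3 dB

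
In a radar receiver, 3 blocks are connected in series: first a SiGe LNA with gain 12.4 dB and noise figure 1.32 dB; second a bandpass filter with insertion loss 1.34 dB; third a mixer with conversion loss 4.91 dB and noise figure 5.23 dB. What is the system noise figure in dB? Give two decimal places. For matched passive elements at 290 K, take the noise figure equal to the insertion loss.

Convert to linear (a loss of L dB is a gain of −L dB): F_i = 10^(NF_i/10), G_i = 10^(G_i,dB/10)
  Stage 1: F_1 = 10^(1.32/10) = 1.355, G_1 = 10^(12.4/10) = 17.38
  Stage 2: F_2 = 10^(1.34/10) = 1.361, G_2 = 10^(−1.34/10) = 0.7345
  Stage 3: F_3 = 10^(5.23/10) = 3.334, G_3 = 10^(−4.91/10) = 0.3228
Friis cascade:
  F = 1.355 + (1.361 − 1)/17.38 + (3.334 − 1)/12.76 = 1.559
NF = 10 log₁₀(1.559) = 1.93 dB

1.93 dB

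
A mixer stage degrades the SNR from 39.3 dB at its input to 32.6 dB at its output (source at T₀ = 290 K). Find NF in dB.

6.7 dB

NF (dB) = SNR_in(dB) − SNR_out(dB) when the source is at T₀
NF = 39.3 − 32.6 = 6.7 dB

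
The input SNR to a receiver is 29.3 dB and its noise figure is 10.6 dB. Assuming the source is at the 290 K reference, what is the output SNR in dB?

18.7 dB

By definition F = SNR_in/SNR_out, so in dB: SNR_out = SNR_in − NF
SNR_out = 29.3 − 10.6 = 18.7 dB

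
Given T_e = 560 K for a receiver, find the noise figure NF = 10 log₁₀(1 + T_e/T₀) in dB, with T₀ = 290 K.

4.67 dB

F = 1 + T_e/T₀ = 1 + 560/290 = 2.93103
NF = 10 log₁₀(2.93103) = 4.67 dB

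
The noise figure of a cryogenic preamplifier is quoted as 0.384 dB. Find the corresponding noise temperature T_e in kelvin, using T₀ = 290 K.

26.8 K

F = 10^(0.384/10) = 1.09245
T_e = (F − 1)·T₀ = (1.09245 − 1) × 290 = 26.8 K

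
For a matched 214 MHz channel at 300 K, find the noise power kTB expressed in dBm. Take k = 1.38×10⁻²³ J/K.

−90.5 dBm

P_n = kTB = 1.38×10⁻²³ × 300 × 2.14×10⁸ = 8.86×10⁻¹³ W
In dBm: 10 log₁₀(8.86×10⁻¹³ / 10⁻³) = −90.5 dBm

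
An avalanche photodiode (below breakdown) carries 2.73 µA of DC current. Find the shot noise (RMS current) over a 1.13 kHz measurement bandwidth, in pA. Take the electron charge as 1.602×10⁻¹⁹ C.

31.4 pA

I_n = √(2qI·B)
2qI·B = 2 × 1.602×10⁻¹⁹ × 2.73×10⁻⁶ × 1.13×10³ = 9.88×10⁻²² A²
I_n = √(9.88×10⁻²²) = 3.14×10⁻¹¹ A = 31.4 pA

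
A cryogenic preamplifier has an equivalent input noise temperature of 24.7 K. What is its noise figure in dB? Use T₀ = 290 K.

0.355 dB

F = 1 + T_e/T₀ = 1 + 24.7/290 = 1.08517
NF = 10 log₁₀(1.08517) = 0.355 dB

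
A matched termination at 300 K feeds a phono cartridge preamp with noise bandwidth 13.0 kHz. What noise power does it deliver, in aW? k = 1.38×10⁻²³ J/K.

53.8 aW

P_n = kTB = 1.38×10⁻²³ × 300 × 1.30×10⁴ = 5.38×10⁻¹⁷ W = 53.8 aW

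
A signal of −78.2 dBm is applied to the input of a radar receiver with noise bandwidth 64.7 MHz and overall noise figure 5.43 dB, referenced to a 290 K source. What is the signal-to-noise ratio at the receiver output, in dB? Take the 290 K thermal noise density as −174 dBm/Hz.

Noise floor: N = −174 + 10 log₁₀(B) + NF
10 log₁₀(6.47×10⁷) = 78.11 dB
N = −174 + 78.11 + 5.43 = −90.46 dBm
SNR = P_sig − N = −78.2 − (−90.46) = 12.26 dB → 12.3 dB

12.3 dB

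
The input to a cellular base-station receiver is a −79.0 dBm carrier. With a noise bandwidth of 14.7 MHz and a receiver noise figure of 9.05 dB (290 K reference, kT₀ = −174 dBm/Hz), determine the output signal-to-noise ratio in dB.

Noise floor: N = −174 + 10 log₁₀(B) + NF
10 log₁₀(1.47×10⁷) = 71.67 dB
N = −174 + 71.67 + 9.05 = −93.28 dBm
SNR = P_sig − N = −79.0 − (−93.28) = 14.28 dB → 14.3 dB

14.3 dB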